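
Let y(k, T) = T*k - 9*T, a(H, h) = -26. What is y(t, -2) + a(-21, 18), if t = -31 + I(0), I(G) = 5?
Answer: 44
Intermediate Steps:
t = -26 (t = -31 + 5 = -26)
y(k, T) = -9*T + T*k
y(t, -2) + a(-21, 18) = -2*(-9 - 26) - 26 = -2*(-35) - 26 = 70 - 26 = 44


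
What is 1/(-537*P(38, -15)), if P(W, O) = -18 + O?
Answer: 1/17721 ≈ 5.6430e-5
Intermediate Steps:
1/(-537*P(38, -15)) = 1/(-537*(-18 - 15)) = 1/(-537*(-33)) = 1/17721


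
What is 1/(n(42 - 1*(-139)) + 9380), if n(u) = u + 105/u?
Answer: 181/1730646 ≈ 0.00010459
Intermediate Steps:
1/(n(42 - 1*(-139)) + 9380) = 1/(((42 - 1*(-139)) + 105/(42 - 1*(-139))) + 9380) = 1/(((42 + 139) + 105/(42 + 139)) + 9380) = 1/((181 + 105/181) + 9380) = 1/(32866/181 + 9380) = 1/(1730646/181) = 181/1730646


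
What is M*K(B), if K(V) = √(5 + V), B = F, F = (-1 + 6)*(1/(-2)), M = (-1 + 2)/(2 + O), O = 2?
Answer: √10/8 ≈ 0.39528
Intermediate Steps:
M = ¼ (M = (-1 + 2)/(2 + 2) = 1/4 = 1*(¼) = ¼ ≈ 0.25000)
F = -5/2 (F = 5*(1*(-½)) = 5*(-½) = -5/2 ≈ -2.5000)
B = -5/2 ≈ -2.5000
M*K(B) = √(5 - 5/2)/4 = √(5/2)/4 = (√10/2)/4 = √10/8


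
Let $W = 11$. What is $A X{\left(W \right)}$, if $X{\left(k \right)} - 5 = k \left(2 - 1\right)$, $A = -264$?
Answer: $-4224$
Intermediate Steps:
$X{\left(k \right)} = 5 + k$ ($X{\left(k \right)} = 5 + k \left(2 - 1\right) = 5 + k 1 = 5 + k$)
$A X{\left(W \right)} = - 264 \left(5 + 11\right) = \left(-264\right) 16 = -4224$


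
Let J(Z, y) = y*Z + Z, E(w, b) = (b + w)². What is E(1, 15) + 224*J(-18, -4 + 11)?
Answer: -32000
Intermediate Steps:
J(Z, y) = Z + Z*y (J(Z, y) = Z*y + Z = Z + Z*y)
E(1, 15) + 224*J(-18, -4 + 11) = (15 + 1)² + 224*(-18*(1 + (-4 + 11))) = 16² + 224*(-18*(1 + 7)) = 256 + 224*(-18*8) = 256 + 224*(-144) = 256 - 32256 = -32000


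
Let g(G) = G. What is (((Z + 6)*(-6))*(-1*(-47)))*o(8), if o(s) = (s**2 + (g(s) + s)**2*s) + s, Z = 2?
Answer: -4782720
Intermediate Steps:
o(s) = s + s**2 + 4*s**3 (o(s) = (s**2 + (s + s)**2*s) + s = (s**2 + (2*s)**2*s) + s = (s**2 + (4*s**2)*s) + s = (s**2 + 4*s**3) + s = s + s**2 + 4*s**3)
(((Z + 6)*(-6))*(-1*(-47)))*o(8) = (((2 + 6)*(-6))*(-1*(-47)))*(8*(1 + 8 + 4*8**2)) = ((8*(-6))*47)*(8*(1 + 8 + 4*64)) = (-48*47)*(8*(1 + 8 + 256)) = -18048*265 = -2256*2120 = -4782720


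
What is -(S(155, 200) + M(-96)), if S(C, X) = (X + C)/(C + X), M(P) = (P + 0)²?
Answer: -9217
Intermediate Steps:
M(P) = P²
S(C, X) = 1 (S(C, X) = (C + X)/(C + X) = 1)
-(S(155, 200) + M(-96)) = -(1 + (-96)²) = -(1 + 9216) = -1*9217 = -9217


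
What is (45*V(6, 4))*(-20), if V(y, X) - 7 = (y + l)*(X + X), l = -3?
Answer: -27900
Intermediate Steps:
V(y, X) = 7 + 2*X*(-3 + y) (V(y, X) = 7 + (y - 3)*(X + X) = 7 + (-3 + y)*(2*X) = 7 + 2*X*(-3 + y))
(45*V(6, 4))*(-20) = (45*(7 - 6*4 + 2*4*6))*(-20) = (45*(7 - 24 + 48))*(-20) = (45*31)*(-20) = 1395*(-20) = -27900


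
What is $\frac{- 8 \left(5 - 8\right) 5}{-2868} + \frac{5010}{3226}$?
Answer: $\frac{582565}{385507} \approx 1.5112$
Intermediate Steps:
$\frac{- 8 \left(5 - 8\right) 5}{-2868} + \frac{5010}{3226} = - 8 \left(5 - 8\right) 5 \left(- \frac{1}{2868}\right) + 5010 \cdot \frac{1}{3226} = \left(-8\right) \left(-3\right) 5 \left(- \frac{1}{2868}\right) + \frac{2505}{1613} = 24 \cdot 5 \left(- \frac{1}{2868}\right) + \frac{2505}{1613} = 120 \left(- \frac{1}{2868}\right) + \frac{2505}{1613} = - \frac{10}{239} + \frac{2505}{1613} = \frac{582565}{385507}$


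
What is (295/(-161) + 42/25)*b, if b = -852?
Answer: 522276/4025 ≈ 129.76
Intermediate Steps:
(295/(-161) + 42/25)*b = (295/(-161) + 42/25)*(-852) = (295*(-1/161) + 42*(1/25))*(-852) = (-295/161 + 42/25)*(-852) = -613/4025*(-852) = 522276/4025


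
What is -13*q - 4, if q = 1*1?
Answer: -17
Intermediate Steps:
q = 1
-13*q - 4 = -13*1 - 4 = -13 - 4 = -17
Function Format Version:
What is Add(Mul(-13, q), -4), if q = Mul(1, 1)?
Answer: -17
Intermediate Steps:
q = 1
Add(Mul(-13, q), -4) = Add(Mul(-13, 1), -4) = Add(-13, -4) = -17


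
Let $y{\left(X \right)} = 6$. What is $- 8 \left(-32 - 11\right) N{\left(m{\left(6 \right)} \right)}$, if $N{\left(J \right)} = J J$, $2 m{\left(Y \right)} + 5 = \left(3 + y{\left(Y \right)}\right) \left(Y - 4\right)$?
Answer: $14534$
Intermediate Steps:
$m{\left(Y \right)} = - \frac{41}{2} + \frac{9 Y}{2}$ ($m{\left(Y \right)} = - \frac{5}{2} + \frac{\left(3 + 6\right) \left(Y - 4\right)}{2} = - \frac{5}{2} + \frac{9 \left(-4 + Y\right)}{2} = - \frac{5}{2} + \frac{-36 + 9 Y}{2} = - \frac{5}{2} + \left(-18 + \frac{9 Y}{2}\right) = - \frac{41}{2} + \frac{9 Y}{2}$)
$N{\left(J \right)} = J^{2}$
$- 8 \left(-32 - 11\right) N{\left(m{\left(6 \right)} \right)} = - 8 \left(-32 - 11\right) \left(- \frac{41}{2} + \frac{9}{2} \cdot 6\right)^{2} = \left(-8\right) \left(-43\right) \left(- \frac{41}{2} + 27\right)^{2} = 344 \left(\frac{13}{2}\right)^{2} = 344 \cdot \frac{169}{4} = 14534$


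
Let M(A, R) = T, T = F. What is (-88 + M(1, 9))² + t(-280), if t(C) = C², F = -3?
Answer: 86681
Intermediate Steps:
T = -3
M(A, R) = -3
(-88 + M(1, 9))² + t(-280) = (-88 - 3)² + (-280)² = (-91)² + 78400 = 8281 + 78400 = 86681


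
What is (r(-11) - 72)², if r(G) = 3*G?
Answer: 11025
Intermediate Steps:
(r(-11) - 72)² = (3*(-11) - 72)² = (-33 - 72)² = (-105)² = 11025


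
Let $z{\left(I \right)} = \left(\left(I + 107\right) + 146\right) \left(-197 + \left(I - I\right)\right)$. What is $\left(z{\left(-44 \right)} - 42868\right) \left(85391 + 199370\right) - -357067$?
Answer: $-23931242134$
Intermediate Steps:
$z{\left(I \right)} = -49841 - 197 I$ ($z{\left(I \right)} = \left(\left(107 + I\right) + 146\right) \left(-197 + 0\right) = \left(253 + I\right) \left(-197\right) = -49841 - 197 I$)
$\left(z{\left(-44 \right)} - 42868\right) \left(85391 + 199370\right) - -357067 = \left(\left(-49841 - -8668\right) - 42868\right) \left(85391 + 199370\right) - -357067 = \left(\left(-49841 + 8668\right) - 42868\right) 284761 + 357067 = \left(-41173 - 42868\right) 284761 + 357067 = \left(-84041\right) 284761 + 357067 = -23931599201 + 357067 = -23931242134$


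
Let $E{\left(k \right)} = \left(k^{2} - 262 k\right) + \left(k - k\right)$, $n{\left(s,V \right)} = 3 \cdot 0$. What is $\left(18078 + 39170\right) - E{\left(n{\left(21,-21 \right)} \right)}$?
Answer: $57248$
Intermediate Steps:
$n{\left(s,V \right)} = 0$
$E{\left(k \right)} = k^{2} - 262 k$ ($E{\left(k \right)} = \left(k^{2} - 262 k\right) + 0 = k^{2} - 262 k$)
$\left(18078 + 39170\right) - E{\left(n{\left(21,-21 \right)} \right)} = \left(18078 + 39170\right) - 0 \left(-262 + 0\right) = 57248 - 0 \left(-262\right) = 57248 - 0 = 57248 + 0 = 57248$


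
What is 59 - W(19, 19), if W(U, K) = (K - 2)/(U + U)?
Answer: 2225/38 ≈ 58.553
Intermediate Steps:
W(U, K) = (-2 + K)/(2*U) (W(U, K) = (-2 + K)/((2*U)) = (-2 + K)*(1/(2*U)) = (-2 + K)/(2*U))
59 - W(19, 19) = 59 - (-2 + 19)/(2*19) = 59 - 17/(2*19) = 59 - 1*17/38 = 59 - 17/38 = 2225/38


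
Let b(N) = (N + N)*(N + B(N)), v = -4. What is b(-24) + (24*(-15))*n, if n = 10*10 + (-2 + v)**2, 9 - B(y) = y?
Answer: -49392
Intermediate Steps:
B(y) = 9 - y
b(N) = 18*N (b(N) = (N + N)*(N + (9 - N)) = (2*N)*9 = 18*N)
n = 136 (n = 10*10 + (-2 - 4)**2 = 100 + (-6)**2 = 100 + 36 = 136)
b(-24) + (24*(-15))*n = 18*(-24) + (24*(-15))*136 = -432 - 360*136 = -432 - 48960 = -49392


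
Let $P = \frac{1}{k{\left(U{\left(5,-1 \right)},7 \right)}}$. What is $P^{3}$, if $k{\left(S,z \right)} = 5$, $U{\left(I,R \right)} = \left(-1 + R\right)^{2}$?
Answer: $\frac{1}{125} \approx 0.008$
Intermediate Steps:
$P = \frac{1}{5} \approx 0.2$
$P^{3} = \left(\frac{1}{5}\right)^{3} = \frac{1}{125}$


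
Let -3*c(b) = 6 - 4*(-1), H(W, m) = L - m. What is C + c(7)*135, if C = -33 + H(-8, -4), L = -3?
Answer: -482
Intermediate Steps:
H(W, m) = -3 - m
c(b) = -10/3 (c(b) = -(6 - 4*(-1))/3 = -(6 + 4)/3 = -1/3*10 = -10/3)
C = -32 (C = -33 + (-3 - 1*(-4)) = -33 + (-3 + 4) = -33 + 1 = -32)
C + c(7)*135 = -32 - 10/3*135 = -32 - 450 = -482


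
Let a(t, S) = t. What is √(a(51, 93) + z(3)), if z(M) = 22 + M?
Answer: 2*√19 ≈ 8.7178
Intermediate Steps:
√(a(51, 93) + z(3)) = √(51 + (22 + 3)) = √(51 + 25) = √76 = 2*√19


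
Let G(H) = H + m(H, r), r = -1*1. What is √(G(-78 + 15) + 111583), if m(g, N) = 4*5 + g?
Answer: √111477 ≈ 333.88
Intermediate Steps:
r = -1
m(g, N) = 20 + g
G(H) = 20 + 2*H (G(H) = H + (20 + H) = 20 + 2*H)
√(G(-78 + 15) + 111583) = √((20 + 2*(-78 + 15)) + 111583) = √((20 + 2*(-63)) + 111583) = √((20 - 126) + 111583) = √(-106 + 111583) = √111477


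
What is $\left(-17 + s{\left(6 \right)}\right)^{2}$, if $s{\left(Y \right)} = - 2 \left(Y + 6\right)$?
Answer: $1681$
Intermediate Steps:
$s{\left(Y \right)} = -12 - 2 Y$ ($s{\left(Y \right)} = - 2 \left(6 + Y\right) = -12 - 2 Y$)
$\left(-17 + s{\left(6 \right)}\right)^{2} = \left(-17 - 24\right)^{2} = \left(-41\right)^{2} = 1681$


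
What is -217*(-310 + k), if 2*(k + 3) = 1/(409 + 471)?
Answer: 119540743/1760 ≈ 67921.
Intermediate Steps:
k = -5279/1760 (k = -3 + 1/(2*(409 + 471)) = -3 + (½)/880 = -3 + (½)*(1/880) = -3 + 1/1760 = -5279/1760 ≈ -2.9994)
-217*(-310 + k) = -217*(-310 - 5279/1760) = -217*(-550879/1760) = 119540743/1760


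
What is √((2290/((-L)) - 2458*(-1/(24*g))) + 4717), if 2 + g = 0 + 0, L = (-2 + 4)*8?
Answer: 16*√159/3 ≈ 67.251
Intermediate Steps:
L = 16 (L = 2*8 = 16)
g = -2 (g = -2 + (0 + 0) = -2 + 0 = -2)
√((2290/((-L)) - 2458*(-1/(24*g))) + 4717) = √((2290/((-1*16)) - 2458/((12*(-2))*(-2))) + 4717) = √((2290/(-16) - 2458/((-24*(-2)))) + 4717) = √((2290*(-1/16) - 2458/48) + 4717) = √((-1145/8 - 2458*1/48) + 4717) = √((-1145/8 - 1229/24) + 4717) = √(-583/3 + 4717) = √(13568/3) = 16*√159/3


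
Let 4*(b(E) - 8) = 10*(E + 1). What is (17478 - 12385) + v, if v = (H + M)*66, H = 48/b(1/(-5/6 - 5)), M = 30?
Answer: 347215/47 ≈ 7387.6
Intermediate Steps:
b(E) = 21/2 + 5*E/2 (b(E) = 8 + (10*(E + 1))/4 = 8 + (10*(1 + E))/4 = 8 + (10 + 10*E)/4 = 8 + (5/2 + 5*E/2) = 21/2 + 5*E/2)
H = 224/47 (H = 48/(21/2 + 5/(2*(-5/6 - 5))) = 48/(21/2 + 5/(2*(-35/6))) = 48/(21/2 + (5/2)*(-6/35)) = 48/(21/2 - 3/7) = 48/(141/14) = 48*(14/141) = 224/47 ≈ 4.7660)
v = 107844/47 (v = (224/47 + 30)*66 = (1634/47)*66 = 107844/47 ≈ 2294.6)
(17478 - 12385) + v = (17478 - 12385) + 107844/47 = 5093 + 107844/47 = 347215/47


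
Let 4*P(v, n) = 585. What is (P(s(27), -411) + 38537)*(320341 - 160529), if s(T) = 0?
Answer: 6182047549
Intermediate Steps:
P(v, n) = 585/4 (P(v, n) = (¼)*585 = 585/4)
(P(s(27), -411) + 38537)*(320341 - 160529) = (585/4 + 38537)*(320341 - 160529) = (154733/4)*159812 = 6182047549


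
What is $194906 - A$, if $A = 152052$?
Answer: $42854$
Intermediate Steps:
$194906 - A = 194906 - 152052 = 42854$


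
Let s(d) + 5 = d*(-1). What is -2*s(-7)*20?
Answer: -80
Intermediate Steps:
s(d) = -5 - d (s(d) = -5 + d*(-1) = -5 - d)
-2*s(-7)*20 = -2*(-5 - 1*(-7))*20 = -2*(-5 + 7)*20 = -2*2*20 = -4*20 = -80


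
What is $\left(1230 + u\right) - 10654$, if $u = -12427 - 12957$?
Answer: $-34808$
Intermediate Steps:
$u = -25384$ ($u = -12427 - 12957 = -25384$)
$\left(1230 + u\right) - 10654 = \left(1230 - 25384\right) - 10654 = -24154 - 10654 = -34808$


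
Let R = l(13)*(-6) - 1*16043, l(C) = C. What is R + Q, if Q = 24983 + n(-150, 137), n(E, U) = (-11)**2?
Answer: 8983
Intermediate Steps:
n(E, U) = 121
R = -16121 (R = 13*(-6) - 1*16043 = -78 - 16043 = -16121)
Q = 25104 (Q = 24983 + 121 = 25104)
R + Q = -16121 + 25104 = 8983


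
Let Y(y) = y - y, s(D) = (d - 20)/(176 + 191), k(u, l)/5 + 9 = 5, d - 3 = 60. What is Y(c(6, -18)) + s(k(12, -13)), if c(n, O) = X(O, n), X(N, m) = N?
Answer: 43/367 ≈ 0.11717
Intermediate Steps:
d = 63 (d = 3 + 60 = 63)
k(u, l) = -20 (k(u, l) = -45 + 5*5 = -45 + 25 = -20)
c(n, O) = O
s(D) = 43/367 (s(D) = (63 - 20)/(176 + 191) = 43/367)
Y(y) = 0
Y(c(6, -18)) + s(k(12, -13)) = 0 + 43/367 = 43/367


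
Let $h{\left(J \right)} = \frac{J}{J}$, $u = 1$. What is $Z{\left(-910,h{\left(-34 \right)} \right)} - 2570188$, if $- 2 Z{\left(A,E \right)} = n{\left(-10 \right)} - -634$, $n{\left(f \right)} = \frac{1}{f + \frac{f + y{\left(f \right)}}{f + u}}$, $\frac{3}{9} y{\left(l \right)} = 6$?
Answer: $- \frac{503818971}{196} \approx -2.5705 \cdot 10^{6}$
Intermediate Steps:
$y{\left(l \right)} = 18$ ($y{\left(l \right)} = 3 \cdot 6 = 18$)
$h{\left(J \right)} = 1$
$n{\left(f \right)} = \frac{1}{f + \frac{18 + f}{1 + f}}$ ($n{\left(f \right)} = \frac{1}{f + \frac{f + 18}{f + 1}} = \frac{1}{f + \frac{18 + f}{1 + f}}$)
$Z{\left(A,E \right)} = - \frac{62123}{196}$ ($Z{\left(A,E \right)} = - \frac{\frac{1 - 10}{18 + \left(-10\right)^{2} + 2 \left(-10\right)} - -634}{2} = - \frac{\frac{1}{18 + 100 - 20} \left(-9\right) + 634}{2} = - \frac{\frac{1}{98} \left(-9\right) + 634}{2} = - \frac{- \frac{9}{98} + 634}{2} = \left(- \frac{1}{2}\right) \frac{62123}{98} = - \frac{62123}{196}$)
$Z{\left(-910,h{\left(-34 \right)} \right)} - 2570188 = - \frac{62123}{196} - 2570188 = - \frac{503818971}{196}$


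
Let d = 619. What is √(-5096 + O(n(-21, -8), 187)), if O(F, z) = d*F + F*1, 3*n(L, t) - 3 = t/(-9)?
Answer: 2*I*√86919/9 ≈ 65.516*I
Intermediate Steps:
n(L, t) = 1 - t/27 (n(L, t) = 1 + (t/(-9))/3 = 1 + (t*(-⅑))/3 = 1 + (-t/9)/3 = 1 - t/27)
O(F, z) = 620*F (O(F, z) = 619*F + F*1 = 619*F + F = 620*F)
√(-5096 + O(n(-21, -8), 187)) = √(-5096 + 620*(1 - 1/27*(-8))) = √(-5096 + 620*(1 + 8/27)) = √(-5096 + 620*(35/27)) = √(-5096 + 21700/27) = √(-115892/27) = 2*I*√86919/9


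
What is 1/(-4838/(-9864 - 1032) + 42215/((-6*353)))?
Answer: -1923144/37477313 ≈ -0.051315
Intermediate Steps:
1/(-4838/(-9864 - 1032) + 42215/((-6*353))) = 1/(-4838/(-10896) + 42215/(-2118)) = 1/(-4838*(-1/10896) + 42215*(-1/2118)) = 1/(2419/5448 - 42215/2118) = 1/(-37477313/1923144) = -1923144/37477313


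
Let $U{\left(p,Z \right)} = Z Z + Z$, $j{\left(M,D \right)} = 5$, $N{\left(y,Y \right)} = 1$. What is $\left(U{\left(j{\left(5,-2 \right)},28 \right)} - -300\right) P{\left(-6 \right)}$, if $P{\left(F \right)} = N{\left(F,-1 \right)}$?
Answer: $1112$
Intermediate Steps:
$U{\left(p,Z \right)} = Z + Z^{2}$ ($U{\left(p,Z \right)} = Z^{2} + Z = Z + Z^{2}$)
$P{\left(F \right)} = 1$
$\left(U{\left(j{\left(5,-2 \right)},28 \right)} - -300\right) P{\left(-6 \right)} = \left(28 \left(1 + 28\right) - -300\right) 1 = \left(28 \cdot 29 + 300\right) 1 = \left(812 + 300\right) 1 = 1112 \cdot 1 = 1112$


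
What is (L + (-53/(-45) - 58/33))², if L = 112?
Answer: 3041853409/245025 ≈ 12414.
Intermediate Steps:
(L + (-53/(-45) - 58/33))² = (112 + (-53/(-45) - 58/33))² = (112 + (-53*(-1/45) - 58*1/33))² = (112 + (53/45 - 58/33))² = (112 - 287/495)² = (55153/495)² = 3041853409/245025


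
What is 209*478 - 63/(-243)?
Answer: 2697361/27 ≈ 99902.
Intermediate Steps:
209*478 - 63/(-243) = 99902 - 63*(-1/243) = 99902 + 7/27 = 2697361/27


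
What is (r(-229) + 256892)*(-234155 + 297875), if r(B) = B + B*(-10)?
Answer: 16500485160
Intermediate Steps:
r(B) = -9*B (r(B) = B - 10*B = -9*B)
(r(-229) + 256892)*(-234155 + 297875) = (-9*(-229) + 256892)*(-234155 + 297875) = (2061 + 256892)*63720 = 258953*63720 = 16500485160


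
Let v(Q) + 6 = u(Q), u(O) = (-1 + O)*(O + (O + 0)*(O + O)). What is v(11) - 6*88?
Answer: 1996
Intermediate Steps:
u(O) = (-1 + O)*(O + 2*O²) (u(O) = (-1 + O)*(O + O*(2*O)) = (-1 + O)*(O + 2*O²))
v(Q) = -6 + Q*(-1 - Q + 2*Q²)
v(11) - 6*88 = (-6 - 1*11 - 1*11² + 2*11³) - 6*88 = (-6 - 11 - 1*121 + 2*1331) - 528 = (-6 - 11 - 121 + 2662) - 528 = 2524 - 528 = 1996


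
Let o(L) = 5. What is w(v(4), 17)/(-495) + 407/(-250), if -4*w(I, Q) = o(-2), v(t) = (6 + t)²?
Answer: -80461/49500 ≈ -1.6255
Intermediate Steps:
w(I, Q) = -5/4 (w(I, Q) = -¼*5 = -5/4)
w(v(4), 17)/(-495) + 407/(-250) = -5/4/(-495) + 407/(-250) = -5/4*(-1/495) + 407*(-1/250) = 1/396 - 407/250 = -80461/49500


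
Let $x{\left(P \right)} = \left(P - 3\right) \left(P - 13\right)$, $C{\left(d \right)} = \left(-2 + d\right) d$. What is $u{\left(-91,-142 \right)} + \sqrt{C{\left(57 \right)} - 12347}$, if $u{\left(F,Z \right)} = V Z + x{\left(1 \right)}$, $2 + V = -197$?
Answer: $28282 + 14 i \sqrt{47} \approx 28282.0 + 95.979 i$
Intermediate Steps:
$V = -199$ ($V = -2 - 197 = -199$)
$C{\left(d \right)} = d \left(-2 + d\right)$
$x{\left(P \right)} = \left(-13 + P\right) \left(-3 + P\right)$ ($x{\left(P \right)} = \left(-3 + P\right) \left(-13 + P\right) = \left(-13 + P\right) \left(-3 + P\right)$)
$u{\left(F,Z \right)} = 24 - 199 Z$ ($u{\left(F,Z \right)} = - 199 Z + \left(39 + 1^{2} - 16\right) = - 199 Z + \left(39 + 1 - 16\right) = - 199 Z + 24 = 24 - 199 Z$)
$u{\left(-91,-142 \right)} + \sqrt{C{\left(57 \right)} - 12347} = \left(24 - -28258\right) + \sqrt{57 \left(-2 + 57\right) - 12347} = \left(24 + 28258\right) + \sqrt{57 \cdot 55 - 12347} = 28282 + \sqrt{3135 - 12347} = 28282 + \sqrt{-9212} = 28282 + 14 i \sqrt{47}$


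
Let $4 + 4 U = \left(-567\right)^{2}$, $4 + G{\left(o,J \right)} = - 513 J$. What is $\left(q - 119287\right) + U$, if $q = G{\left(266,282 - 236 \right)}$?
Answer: $- \frac{250071}{4} \approx -62518.0$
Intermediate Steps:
$G{\left(o,J \right)} = -4 - 513 J$
$q = -23602$ ($q = -4 - 513 \left(282 - 236\right) = -4 - 23598 = -23602$)
$U = \frac{321485}{4}$ ($U = -1 + \frac{\left(-567\right)^{2}}{4} = -1 + \frac{1}{4} \cdot 321489 = -1 + \frac{321489}{4} = \frac{321485}{4} \approx 80371.0$)
$\left(q - 119287\right) + U = \left(-23602 - 119287\right) + \frac{321485}{4} = -142889 + \frac{321485}{4} = - \frac{250071}{4}$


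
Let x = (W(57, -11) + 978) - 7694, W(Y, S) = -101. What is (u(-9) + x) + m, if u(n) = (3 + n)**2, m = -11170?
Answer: -17951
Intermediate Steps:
x = -6817 (x = (-101 + 978) - 7694 = 877 - 7694 = -6817)
(u(-9) + x) + m = ((3 - 9)**2 - 6817) - 11170 = ((-6)**2 - 6817) - 11170 = (36 - 6817) - 11170 = -6781 - 11170 = -17951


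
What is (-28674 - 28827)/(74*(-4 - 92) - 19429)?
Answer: 57501/26533 ≈ 2.1671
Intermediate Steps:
(-28674 - 28827)/(74*(-4 - 92) - 19429) = -57501/(74*(-96) - 19429) = -57501/(-7104 - 19429) = -57501/(-26533) = -57501*(-1/26533) = 57501/26533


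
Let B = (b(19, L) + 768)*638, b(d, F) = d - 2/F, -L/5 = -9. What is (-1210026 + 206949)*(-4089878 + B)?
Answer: 17994200086248/5 ≈ 3.5988e+12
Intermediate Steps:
L = 45 (L = -5*(-9) = 45)
B = 22593494/45 (B = ((19 - 2/45) + 768)*638 = (853/45 + 768)*638 = (35413/45)*638 = 22593494/45 ≈ 5.0208e+5)
(-1210026 + 206949)*(-4089878 + B) = (-1210026 + 206949)*(-4089878 + 22593494/45) = -1003077*(-161451016/45) = 17994200086248/5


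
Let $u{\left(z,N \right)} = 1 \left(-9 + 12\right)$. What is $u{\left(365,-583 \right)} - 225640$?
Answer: $-225637$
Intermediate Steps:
$u{\left(z,N \right)} = 3$ ($u{\left(z,N \right)} = 1 \cdot 3 = 3$)
$u{\left(365,-583 \right)} - 225640 = 3 - 225640 = -225637$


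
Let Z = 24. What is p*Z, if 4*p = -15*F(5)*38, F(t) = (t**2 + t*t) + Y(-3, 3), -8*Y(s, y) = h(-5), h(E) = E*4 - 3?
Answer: -361665/2 ≈ -1.8083e+5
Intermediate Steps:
h(E) = -3 + 4*E (h(E) = 4*E - 3 = -3 + 4*E)
Y(s, y) = 23/8 (Y(s, y) = -(-3 + 4*(-5))/8 = -(-3 - 20)/8 = -1/8*(-23) = 23/8)
F(t) = 23/8 + 2*t**2 (F(t) = (t**2 + t*t) + 23/8 = (t**2 + t**2) + 23/8 = 2*t**2 + 23/8 = 23/8 + 2*t**2)
p = -120555/16 (p = (-15*(23/8 + 2*5**2)*38)/4 = (-15*(23/8 + 2*25)*38)/4 = (-15*(23/8 + 50)*38)/4 = (-15*423/8*38)/4 = (-6345/8*38)/4 = (1/4)*(-120555/4) = -120555/16 ≈ -7534.7)
p*Z = -120555/16*24 = -361665/2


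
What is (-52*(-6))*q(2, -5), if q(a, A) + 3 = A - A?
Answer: -936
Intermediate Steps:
q(a, A) = -3 (q(a, A) = -3 + (A - A) = -3 + 0 = -3)
(-52*(-6))*q(2, -5) = -52*(-6)*(-3) = 312*(-3) = -936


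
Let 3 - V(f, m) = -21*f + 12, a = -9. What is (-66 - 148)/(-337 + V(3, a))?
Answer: 214/283 ≈ 0.75618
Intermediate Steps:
V(f, m) = -9 + 21*f (V(f, m) = 3 - (-21*f + 12) = 3 - (12 - 21*f) = 3 + (-12 + 21*f) = -9 + 21*f)
(-66 - 148)/(-337 + V(3, a)) = (-66 - 148)/(-337 + (-9 + 21*3)) = -214/(-337 + (-9 + 63)) = -214/(-337 + 54) = -214/(-283) = -214*(-1/283) = 214/283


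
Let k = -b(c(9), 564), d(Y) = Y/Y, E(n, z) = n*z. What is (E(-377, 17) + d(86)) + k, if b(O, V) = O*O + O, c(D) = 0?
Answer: -6408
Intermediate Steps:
b(O, V) = O + O² (b(O, V) = O² + O = O + O²)
d(Y) = 1
k = 0 (k = -0*(1 + 0) = -0 = -1*0 = 0)
(E(-377, 17) + d(86)) + k = (-377*17 + 1) + 0 = (-6409 + 1) + 0 = -6408 + 0 = -6408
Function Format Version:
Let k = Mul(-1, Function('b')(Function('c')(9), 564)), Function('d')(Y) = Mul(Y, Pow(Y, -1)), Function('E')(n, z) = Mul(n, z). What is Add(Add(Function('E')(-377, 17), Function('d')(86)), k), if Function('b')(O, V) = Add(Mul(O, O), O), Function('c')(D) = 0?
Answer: -6408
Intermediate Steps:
Function('b')(O, V) = Add(O, Pow(O, 2)) (Function('b')(O, V) = Add(Pow(O, 2), O) = Add(O, Pow(O, 2)))
Function('d')(Y) = 1
k = 0 (k = Mul(-1, Mul(0, Add(1, 0))) = Mul(-1, Mul(0, 1)) = Mul(-1, 0) = 0)
Add(Add(Function('E')(-377, 17), Function('d')(86)), k) = Add(Add(Mul(-377, 17), 1), 0) = Add(Add(-6409, 1), 0) = Add(-6408, 0) = -6408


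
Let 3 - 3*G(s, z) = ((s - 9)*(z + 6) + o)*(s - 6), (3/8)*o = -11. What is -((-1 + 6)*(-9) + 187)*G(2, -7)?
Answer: 36778/9 ≈ 4086.4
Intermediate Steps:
o = -88/3 (o = (8/3)*(-11) = -88/3 ≈ -29.333)
G(s, z) = 1 - (-6 + s)*(-88/3 + (-9 + s)*(6 + z))/3 (G(s, z) = 1 - ((s - 9)*(z + 6) - 88/3)*(s - 6)/3 = 1 - ((-9 + s)*(6 + z) - 88/3)*(-6 + s)/3 = 1 - (-88/3 + (-9 + s)*(6 + z))*(-6 + s)/3 = 1 - (-6 + s)*(-88/3 + (-9 + s)*(6 + z))/3)
-((-1 + 6)*(-9) + 187)*G(2, -7) = -((-1 + 6)*(-9) + 187)*(-497/3 - 18*(-7) - 2*2² + (358/9)*2 + 5*2*(-7) - ⅓*(-7)*2²) = -(5*(-9) + 187)*(-497/3 + 126 - 2*4 + 716/9 - 70 - ⅓*(-7)*4) = -(-45 + 187)*(-497/3 + 126 - 8 + 716/9 - 70 + 28/3) = -142*(-259)/9 = -1*(-36778/9) = 36778/9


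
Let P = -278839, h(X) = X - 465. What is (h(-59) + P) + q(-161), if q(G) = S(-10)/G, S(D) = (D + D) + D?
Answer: -44977413/161 ≈ -2.7936e+5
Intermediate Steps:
S(D) = 3*D (S(D) = 2*D + D = 3*D)
h(X) = -465 + X
q(G) = -30/G (q(G) = (3*(-10))/G = -30/G)
(h(-59) + P) + q(-161) = ((-465 - 59) - 278839) - 30/(-161) = (-524 - 278839) - 30*(-1/161) = -279363 + 30/161 = -44977413/161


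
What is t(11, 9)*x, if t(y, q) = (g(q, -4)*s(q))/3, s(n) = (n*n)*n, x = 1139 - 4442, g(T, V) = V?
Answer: 3210516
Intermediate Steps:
x = -3303
s(n) = n³ (s(n) = n²*n = n³)
t(y, q) = -4*q³/3
t(11, 9)*x = -4/3*9³*(-3303) = -4/3*729*(-3303) = -972*(-3303) = 3210516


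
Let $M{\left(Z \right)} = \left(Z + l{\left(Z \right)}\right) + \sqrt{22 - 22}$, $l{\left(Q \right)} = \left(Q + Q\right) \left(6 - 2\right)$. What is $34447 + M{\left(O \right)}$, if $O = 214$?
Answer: $36373$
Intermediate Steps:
$l{\left(Q \right)} = 8 Q$ ($l{\left(Q \right)} = 2 Q 4 = 8 Q$)
$M{\left(Z \right)} = 9 Z$ ($M{\left(Z \right)} = \left(Z + 8 Z\right) + \sqrt{22 - 22} = 9 Z + \sqrt{0} = 9 Z + 0 = 9 Z$)
$34447 + M{\left(O \right)} = 34447 + 9 \cdot 214 = 34447 + 1926 = 36373$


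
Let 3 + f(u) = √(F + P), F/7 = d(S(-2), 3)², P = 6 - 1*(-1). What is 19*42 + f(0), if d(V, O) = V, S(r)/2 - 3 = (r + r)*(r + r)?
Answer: 795 + 17*√35 ≈ 895.57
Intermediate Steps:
S(r) = 6 + 8*r² (S(r) = 6 + 2*((r + r)*(r + r)) = 6 + 2*((2*r)*(2*r)) = 6 + 2*(4*r²) = 6 + 8*r²)
P = 7 (P = 6 + 1 = 7)
F = 10108 (F = 7*(6 + 8*(-2)²)² = 7*(6 + 8*4)² = 7*(6 + 32)² = 7*38² = 7*1444 = 10108)
f(u) = -3 + 17*√35 (f(u) = -3 + √(10108 + 7) = -3 + √10115 = -3 + 17*√35)
19*42 + f(0) = 19*42 + (-3 + 17*√35) = 798 + (-3 + 17*√35) = 795 + 17*√35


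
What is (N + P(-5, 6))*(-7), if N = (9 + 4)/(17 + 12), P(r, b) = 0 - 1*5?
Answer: 924/29 ≈ 31.862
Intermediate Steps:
P(r, b) = -5 (P(r, b) = 0 - 5 = -5)
N = 13/29 ≈ 0.44828
(N + P(-5, 6))*(-7) = (13/29 - 5)*(-7) = -132/29*(-7) = 924/29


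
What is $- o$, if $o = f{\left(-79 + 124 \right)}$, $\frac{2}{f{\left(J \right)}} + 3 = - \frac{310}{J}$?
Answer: $\frac{18}{89} \approx 0.20225$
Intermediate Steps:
$f{\left(J \right)} = \frac{2}{-3 - \frac{310}{J}}$
$o = - \frac{18}{89}$ ($o = - \frac{2 \left(-79 + 124\right)}{310 + 3 \left(-79 + 124\right)} = \left(-2\right) 45 \frac{1}{310 + 3 \cdot 45} = \left(-2\right) 45 \frac{1}{310 + 135} = \left(-2\right) 45 \cdot \frac{1}{445} = - \frac{18}{89} \approx -0.20225$)
$- o = \left(-1\right) \left(- \frac{18}{89}\right) = \frac{18}{89}$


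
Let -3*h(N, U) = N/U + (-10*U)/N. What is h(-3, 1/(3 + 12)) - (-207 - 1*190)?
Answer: 11122/27 ≈ 411.93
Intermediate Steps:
h(N, U) = -N/(3*U) + 10*U/(3*N) (h(N, U) = -(N/U + (-10*U)/N)/3 = -(N/U - 10*U/N)/3 = -N/(3*U) + 10*U/(3*N))
h(-3, 1/(3 + 12)) - (-207 - 1*190) = (-1/3*(-3)/1/(3 + 12) + (10/3)/((3 + 12)*(-3))) - (-207 - 1*190) = (-1/3*(-3)/1/15 + (10/3)*(-1/3)/15) - (-207 - 190) = (-1/3*(-3)/1/15 + (10/3)*(1/15)*(-1/3)) - 1*(-397) = (-1/3*(-3)*15 - 2/27) + 397 = (15 - 2/27) + 397 = 403/27 + 397 = 11122/27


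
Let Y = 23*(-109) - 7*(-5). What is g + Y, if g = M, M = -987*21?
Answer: -23199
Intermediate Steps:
M = -20727
g = -20727
Y = -2472 (Y = -2507 + 35 = -2472)
g + Y = -20727 - 2472 = -23199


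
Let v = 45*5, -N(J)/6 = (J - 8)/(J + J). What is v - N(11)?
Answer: 2484/11 ≈ 225.82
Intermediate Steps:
N(J) = -3*(-8 + J)/J (N(J) = -6*(J - 8)/(J + J) = -6*(-8 + J)/(2*J) = -6*(-8 + J)*1/(2*J) = -3*(-8 + J)/J)
v = 225
v - N(11) = 225 - (-3 + 24/11) = 225 - 1*(-9/11) = 225 + 9/11 = 2484/11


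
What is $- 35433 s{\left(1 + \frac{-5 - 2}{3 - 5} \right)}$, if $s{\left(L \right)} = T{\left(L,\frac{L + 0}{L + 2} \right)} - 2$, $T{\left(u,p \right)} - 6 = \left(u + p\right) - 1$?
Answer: $- \frac{7547229}{26} \approx -2.9028 \cdot 10^{5}$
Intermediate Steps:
$T{\left(u,p \right)} = 5 + p + u$ ($T{\left(u,p \right)} = 6 - \left(1 - p - u\right) = 6 + \left(-1 + p + u\right) = 5 + p + u$)
$s{\left(L \right)} = 3 + L + \frac{L}{2 + L}$ ($s{\left(L \right)} = \left(5 + \frac{L + 0}{L + 2} + L\right) - 2 = \left(5 + \frac{L}{2 + L} + L\right) - 2 = \left(5 + L + \frac{L}{2 + L}\right) - 2 = 3 + L + \frac{L}{2 + L}$)
$- 35433 s{\left(1 + \frac{-5 - 2}{3 - 5} \right)} = - 35433 \frac{\left(1 + \frac{-5 - 2}{3 - 5}\right) + \left(2 + \left(1 + \frac{-5 - 2}{3 - 5}\right)\right) \left(3 + \left(1 + \frac{-5 - 2}{3 - 5}\right)\right)}{2 + \left(1 + \frac{-5 - 2}{3 - 5}\right)} = - 35433 \frac{\left(1 - \frac{7}{-2}\right) + \left(2 - \left(-1 + \frac{7}{-2}\right)\right) \left(3 - \left(-1 + \frac{7}{-2}\right)\right)}{2 - \left(-1 + \frac{7}{-2}\right)} = - 35433 \frac{\left(1 - - \frac{7}{2}\right) + \left(2 + \left(1 - - \frac{7}{2}\right)\right) \left(3 + \left(1 - - \frac{7}{2}\right)\right)}{2 + \left(1 - - \frac{7}{2}\right)} = - 35433 \frac{\left(1 + \frac{7}{2}\right) + \left(2 + \left(1 + \frac{7}{2}\right)\right) \left(3 + \left(1 + \frac{7}{2}\right)\right)}{2 + \left(1 + \frac{7}{2}\right)} = - 35433 \frac{\frac{9}{2} + \left(2 + \frac{9}{2}\right) \left(3 + \frac{9}{2}\right)}{2 + \frac{9}{2}} = - 35433 \frac{\frac{9}{2} + \frac{13}{2} \cdot \frac{15}{2}}{\frac{13}{2}} = - 35433 \frac{2 \left(\frac{9}{2} + \frac{195}{4}\right)}{13} = - 35433 \cdot \frac{2}{13} \cdot \frac{213}{4} = \left(-35433\right) \frac{213}{26} = - \frac{7547229}{26}$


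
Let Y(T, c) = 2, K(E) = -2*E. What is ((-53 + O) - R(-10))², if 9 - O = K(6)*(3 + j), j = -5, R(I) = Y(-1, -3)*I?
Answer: 2304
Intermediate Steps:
R(I) = 2*I
O = -15 (O = 9 - (-2*6)*(3 - 5) = 9 - (-12)*(-2) = 9 - 1*24 = 9 - 24 = -15)
((-53 + O) - R(-10))² = ((-53 - 15) - 2*(-10))² = (-68 - 1*(-20))² = (-68 + 20)² = (-48)² = 2304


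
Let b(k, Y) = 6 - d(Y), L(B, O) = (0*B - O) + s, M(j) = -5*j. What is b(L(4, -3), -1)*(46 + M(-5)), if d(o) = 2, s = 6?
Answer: 284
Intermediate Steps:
L(B, O) = 6 - O (L(B, O) = (0*B - O) + 6 = (0 - O) + 6 = -O + 6 = 6 - O)
b(k, Y) = 4 (b(k, Y) = 6 - 1*2 = 6 - 2 = 4)
b(L(4, -3), -1)*(46 + M(-5)) = 4*(46 - 5*(-5)) = 4*(46 + 25) = 4*71 = 284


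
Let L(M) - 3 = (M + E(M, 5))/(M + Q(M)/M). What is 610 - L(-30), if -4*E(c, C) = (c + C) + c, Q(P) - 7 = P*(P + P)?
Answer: 3285323/5414 ≈ 606.82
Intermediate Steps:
Q(P) = 7 + 2*P**2 (Q(P) = 7 + P*(P + P) = 7 + P*(2*P) = 7 + 2*P**2)
E(c, C) = -c/2 - C/4 (E(c, C) = -((c + C) + c)/4 = -((C + c) + c)/4 = -(C + 2*c)/4 = -c/2 - C/4)
L(M) = 3 + (-5/4 + M/2)/(M + (7 + 2*M**2)/M) (L(M) = 3 + (M + (-M/2 - 1/4*5))/(M + (7 + 2*M**2)/M) = 3 + (M + (-M/2 - 5/4))/(M + (7 + 2*M**2)/M) = 3 + (M + (-5/4 - M/2))/(M + (7 + 2*M**2)/M) = 3 + (-5/4 + M/2)/(M + (7 + 2*M**2)/M))
610 - L(-30) = 610 - (84 - 5*(-30) + 38*(-30)**2)/(4*(7 + 3*(-30)**2)) = 610 - (84 + 150 + 38*900)/(4*(7 + 3*900)) = 610 - (84 + 150 + 34200)/(4*(7 + 2700)) = 610 - 34434/(4*2707) = 610 - 1*17217/5414 = 610 - 17217/5414 = 3285323/5414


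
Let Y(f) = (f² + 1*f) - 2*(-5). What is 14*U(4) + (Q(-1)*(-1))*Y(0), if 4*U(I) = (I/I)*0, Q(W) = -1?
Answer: 10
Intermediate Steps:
Y(f) = 10 + f + f² (Y(f) = (f² + f) + 10 = (f + f²) + 10 = 10 + f + f²)
U(I) = 0 (U(I) = ((I/I)*0)/4 = (1*0)/4 = (¼)*0 = 0)
14*U(4) + (Q(-1)*(-1))*Y(0) = 14*0 + (-1*(-1))*(10 + 0 + 0²) = 0 + 1*(10 + 0 + 0) = 0 + 1*10 = 0 + 10 = 10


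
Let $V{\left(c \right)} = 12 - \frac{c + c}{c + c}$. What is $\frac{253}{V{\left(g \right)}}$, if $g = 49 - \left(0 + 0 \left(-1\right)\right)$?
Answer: $23$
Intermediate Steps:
$g = 49$ ($g = 49 - \left(0 + 0\right) = 49 - 0 = 49 + 0 = 49$)
$V{\left(c \right)} = 11$ ($V{\left(c \right)} = 12 - \frac{2 c}{2 c} = 12 - 2 c \frac{1}{2 c} = 12 - 1 = 11$)
$\frac{253}{V{\left(g \right)}} = \frac{253}{11} = 253 \cdot \frac{1}{11} = 23$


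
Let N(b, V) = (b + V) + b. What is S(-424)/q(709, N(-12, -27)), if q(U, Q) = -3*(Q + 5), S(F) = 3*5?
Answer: 5/46 ≈ 0.10870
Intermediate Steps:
N(b, V) = V + 2*b (N(b, V) = (V + b) + b = V + 2*b)
S(F) = 15
q(U, Q) = -15 - 3*Q (q(U, Q) = -3*(5 + Q) = -15 - 3*Q)
S(-424)/q(709, N(-12, -27)) = 15/(-15 - 3*(-27 + 2*(-12))) = 15/(-15 - 3*(-27 - 24)) = 15/(-15 - 3*(-51)) = 15/(-15 + 153) = 15/138 = 15*(1/138) = 5/46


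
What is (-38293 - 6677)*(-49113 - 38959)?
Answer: 3960597840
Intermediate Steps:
(-38293 - 6677)*(-49113 - 38959) = -44970*(-88072) = 3960597840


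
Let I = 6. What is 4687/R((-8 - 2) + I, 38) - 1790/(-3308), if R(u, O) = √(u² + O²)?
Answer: 895/1654 + 4687*√365/730 ≈ 123.21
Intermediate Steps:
R(u, O) = √(O² + u²)
4687/R((-8 - 2) + I, 38) - 1790/(-3308) = 4687/(√(38² + ((-8 - 2) + 6)²)) - 1790/(-3308) = 4687/(√(1444 + (-10 + 6)²)) - 1790*(-1/3308) = 4687/(√(1444 + (-4)²)) + 895/1654 = 4687/(√(1444 + 16)) + 895/1654 = 4687/(√1460) + 895/1654 = 4687/((2*√365)) + 895/1654 = 4687*(√365/730) + 895/1654 = 4687*√365/730 + 895/1654 = 895/1654 + 4687*√365/730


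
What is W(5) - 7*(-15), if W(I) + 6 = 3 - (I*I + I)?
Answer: 72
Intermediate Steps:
W(I) = -3 - I - I**2 (W(I) = -6 + (3 - (I*I + I)) = -6 + (3 - (I**2 + I)) = -6 + (3 - (I + I**2)) = -6 + (3 + (-I - I**2)) = -6 + (3 - I - I**2) = -3 - I - I**2)
W(5) - 7*(-15) = (-3 - 1*5 - 1*5**2) - 7*(-15) = (-3 - 5 - 1*25) + 105 = (-3 - 5 - 25) + 105 = -33 + 105 = 72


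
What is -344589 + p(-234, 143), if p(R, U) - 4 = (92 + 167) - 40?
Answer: -344366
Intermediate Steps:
p(R, U) = 223 (p(R, U) = 4 + ((92 + 167) - 40) = 4 + (259 - 40) = 4 + 219 = 223)
-344589 + p(-234, 143) = -344589 + 223 = -344366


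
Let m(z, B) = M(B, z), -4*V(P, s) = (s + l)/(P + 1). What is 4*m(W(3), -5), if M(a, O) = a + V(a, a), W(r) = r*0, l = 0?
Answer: -85/4 ≈ -21.250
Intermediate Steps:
V(P, s) = -s/(4*(1 + P)) (V(P, s) = -(s + 0)/(4*(P + 1)) = -s/(4*(1 + P)))
W(r) = 0
M(a, O) = a - a/(4 + 4*a)
m(z, B) = B*(3 + 4*B)/(4*(1 + B))
4*m(W(3), -5) = 4*((¼)*(-5)*(3 + 4*(-5))/(1 - 5)) = 4*((¼)*(-5)*(3 - 20)/(-4)) = 4*((¼)*(-5)*(-¼)*(-17)) = 4*(-85/16) = -85/4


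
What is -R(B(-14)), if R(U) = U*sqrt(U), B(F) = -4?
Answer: 8*I ≈ 8.0*I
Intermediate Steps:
R(U) = U**(3/2)
-R(B(-14)) = -(-4)**(3/2) = -(-8)*I = 8*I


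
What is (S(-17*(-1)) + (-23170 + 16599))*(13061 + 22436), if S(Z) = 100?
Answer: -229701087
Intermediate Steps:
(S(-17*(-1)) + (-23170 + 16599))*(13061 + 22436) = (100 + (-23170 + 16599))*(13061 + 22436) = (100 - 6571)*35497 = -6471*35497 = -229701087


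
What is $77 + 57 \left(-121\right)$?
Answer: $-6820$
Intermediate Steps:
$77 + 57 \left(-121\right) = 77 - 6897 = -6820$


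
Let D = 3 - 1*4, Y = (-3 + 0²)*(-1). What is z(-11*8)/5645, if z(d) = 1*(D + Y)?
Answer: 2/5645 ≈ 0.00035430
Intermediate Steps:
Y = 3 (Y = (-3 + 0)*(-1) = -3*(-1) = 3)
D = -1 (D = 3 - 4 = -1)
z(d) = 2 (z(d) = 1*(-1 + 3) = 1*2 = 2)
z(-11*8)/5645 = 2/5645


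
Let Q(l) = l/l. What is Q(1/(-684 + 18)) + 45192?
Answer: 45193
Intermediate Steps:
Q(l) = 1
Q(1/(-684 + 18)) + 45192 = 1 + 45192 = 45193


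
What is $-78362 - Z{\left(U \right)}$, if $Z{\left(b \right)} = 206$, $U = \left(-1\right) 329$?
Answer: $-78568$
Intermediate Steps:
$U = -329$
$-78362 - Z{\left(U \right)} = -78362 - 206 = -78568$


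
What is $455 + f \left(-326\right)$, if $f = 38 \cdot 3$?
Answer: $-36709$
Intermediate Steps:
$f = 114$
$455 + f \left(-326\right) = 455 + 114 \left(-326\right) = 455 - 37164 = -36709$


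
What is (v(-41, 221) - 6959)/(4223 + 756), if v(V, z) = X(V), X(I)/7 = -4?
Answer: -6987/4979 ≈ -1.4033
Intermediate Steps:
X(I) = -28 (X(I) = 7*(-4) = -28)
v(V, z) = -28
(v(-41, 221) - 6959)/(4223 + 756) = (-28 - 6959)/(4223 + 756) = -6987/4979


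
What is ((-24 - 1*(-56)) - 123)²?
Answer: 8281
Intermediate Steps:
((-24 - 1*(-56)) - 123)² = ((-24 + 56) - 123)² = (32 - 123)² = (-91)² = 8281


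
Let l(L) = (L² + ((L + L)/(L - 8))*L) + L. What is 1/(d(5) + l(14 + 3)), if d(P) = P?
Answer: 9/3377 ≈ 0.0026651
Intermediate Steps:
l(L) = L + L² + 2*L²/(-8 + L) (l(L) = (L² + ((2*L)/(-8 + L))*L) + L = (L² + (2*L/(-8 + L))*L) + L = (L² + 2*L²/(-8 + L)) + L = L + L² + 2*L²/(-8 + L))
1/(d(5) + l(14 + 3)) = 1/(5 + (14 + 3)*(-8 + (14 + 3)² - 5*(14 + 3))/(-8 + (14 + 3))) = 1/(5 + 17*(-8 + 17² - 5*17)/(-8 + 17)) = 1/(5 + 17*(-8 + 289 - 85)/9) = 1/(5 + 17*(⅑)*196) = 1/(5 + 3332/9) = 1/(3377/9) = 9/3377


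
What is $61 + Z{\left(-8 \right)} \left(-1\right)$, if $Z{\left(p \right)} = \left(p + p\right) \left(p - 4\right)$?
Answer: $-131$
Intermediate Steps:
$Z{\left(p \right)} = 2 p \left(-4 + p\right)$
$61 + Z{\left(-8 \right)} \left(-1\right) = 61 + 2 \left(-8\right) \left(-4 - 8\right) \left(-1\right) = 61 + 2 \left(-8\right) \left(-12\right) \left(-1\right) = 61 + 192 \left(-1\right) = 61 - 192 = -131$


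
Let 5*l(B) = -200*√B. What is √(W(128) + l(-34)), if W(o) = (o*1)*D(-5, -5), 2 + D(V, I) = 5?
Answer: 2*√(96 - 10*I*√34) ≈ 20.412 - 5.7133*I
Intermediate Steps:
l(B) = -40*√B (l(B) = (-200*√B)/5 = -40*√B)
D(V, I) = 3 (D(V, I) = -2 + 5 = 3)
W(o) = 3*o (W(o) = (o*1)*3 = o*3 = 3*o)
√(W(128) + l(-34)) = √(3*128 - 40*I*√34) = √(384 - 40*I*√34)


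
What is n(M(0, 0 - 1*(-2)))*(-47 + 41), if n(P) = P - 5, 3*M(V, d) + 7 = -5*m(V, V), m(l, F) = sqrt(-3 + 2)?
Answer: 44 + 10*I ≈ 44.0 + 10.0*I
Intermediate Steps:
m(l, F) = I (m(l, F) = sqrt(-1) = I)
M(V, d) = -7/3 - 5*I/3 (M(V, d) = -7/3 + (-5*I)/3 = -7/3 - 5*I/3)
n(P) = -5 + P
n(M(0, 0 - 1*(-2)))*(-47 + 41) = (-5 + (-7/3 - 5*I/3))*(-47 + 41) = (-22/3 - 5*I/3)*(-6) = 44 + 10*I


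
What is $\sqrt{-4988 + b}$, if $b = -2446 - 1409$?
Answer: $i \sqrt{8843} \approx 94.037 i$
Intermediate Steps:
$b = -3855$
$\sqrt{-4988 + b} = \sqrt{-4988 - 3855} = \sqrt{-8843} = i \sqrt{8843}$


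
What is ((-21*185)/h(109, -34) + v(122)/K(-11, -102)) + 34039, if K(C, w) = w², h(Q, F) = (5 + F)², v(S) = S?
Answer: 148896449929/4374882 ≈ 34034.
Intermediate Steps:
((-21*185)/h(109, -34) + v(122)/K(-11, -102)) + 34039 = ((-21*185)/((5 - 34)²) + 122/((-102)²)) + 34039 = (-3885/((-29)²) + 122/10404) + 34039 = (-3885/841 + 122*(1/10404)) + 34039 = (-3885*1/841 + 61/5202) + 34039 = (-3885/841 + 61/5202) + 34039 = -20158469/4374882 + 34039 = 148896449929/4374882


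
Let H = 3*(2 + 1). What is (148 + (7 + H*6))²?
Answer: 43681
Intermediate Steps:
H = 9 (H = 3*3 = 9)
(148 + (7 + H*6))² = (148 + (7 + 9*6))² = (148 + (7 + 54))² = (148 + 61)² = 209² = 43681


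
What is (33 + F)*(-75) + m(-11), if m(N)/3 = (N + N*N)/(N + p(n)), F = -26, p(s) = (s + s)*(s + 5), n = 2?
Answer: -8595/17 ≈ -505.59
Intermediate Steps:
p(s) = 2*s*(5 + s) (p(s) = (2*s)*(5 + s) = 2*s*(5 + s))
m(N) = 3*(N + N²)/(28 + N) (m(N) = 3*((N + N*N)/(N + 2*2*(5 + 2))) = 3*((N + N²)/(N + 2*2*7)) = 3*((N + N²)/(N + 28)) = 3*((N + N²)/(28 + N)) = 3*(N + N²)/(28 + N))
(33 + F)*(-75) + m(-11) = (33 - 26)*(-75) + 3*(-11)*(1 - 11)/(28 - 11) = 7*(-75) + 3*(-11)*(-10)/17 = -525 + 3*(-11)*(1/17)*(-10) = -525 + 330/17 = -8595/17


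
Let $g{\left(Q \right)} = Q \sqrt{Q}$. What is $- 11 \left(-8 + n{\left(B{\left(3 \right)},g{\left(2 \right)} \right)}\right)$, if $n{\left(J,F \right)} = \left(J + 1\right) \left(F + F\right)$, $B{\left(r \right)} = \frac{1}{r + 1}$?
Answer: $88 - 55 \sqrt{2} \approx 10.218$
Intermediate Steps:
$g{\left(Q \right)} = Q^{\frac{3}{2}}$
$B{\left(r \right)} = \frac{1}{1 + r}$
$n{\left(J,F \right)} = 2 F \left(1 + J\right)$ ($n{\left(J,F \right)} = \left(1 + J\right) 2 F = 2 F \left(1 + J\right)$)
$- 11 \left(-8 + n{\left(B{\left(3 \right)},g{\left(2 \right)} \right)}\right) = - 11 \left(-8 + 2 \cdot 2^{\frac{3}{2}} \left(1 + \frac{1}{1 + 3}\right)\right) = - 11 \left(-8 + 2 \cdot 2 \sqrt{2} \left(1 + \frac{1}{4}\right)\right) = - 11 \left(-8 + 2 \cdot 2 \sqrt{2} \cdot \frac{5}{4}\right) = - 11 \left(-8 + 5 \sqrt{2}\right) = 88 - 55 \sqrt{2}$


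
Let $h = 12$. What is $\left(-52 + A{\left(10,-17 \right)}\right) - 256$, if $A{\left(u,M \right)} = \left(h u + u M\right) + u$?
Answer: $-348$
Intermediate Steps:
$A{\left(u,M \right)} = 13 u + M u$ ($A{\left(u,M \right)} = \left(12 u + u M\right) + u = \left(12 u + M u\right) + u = 13 u + M u$)
$\left(-52 + A{\left(10,-17 \right)}\right) - 256 = \left(-52 + 10 \left(13 - 17\right)\right) - 256 = \left(-52 + 10 \left(-4\right)\right) - 256 = \left(-52 - 40\right) - 256 = -92 - 256 = -348$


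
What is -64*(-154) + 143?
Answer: 9999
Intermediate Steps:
-64*(-154) + 143 = 9856 + 143 = 9999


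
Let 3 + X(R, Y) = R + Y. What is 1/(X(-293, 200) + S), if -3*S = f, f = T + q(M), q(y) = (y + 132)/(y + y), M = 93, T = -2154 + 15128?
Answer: -186/822319 ≈ -0.00022619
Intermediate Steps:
X(R, Y) = -3 + R + Y (X(R, Y) = -3 + (R + Y) = -3 + R + Y)
T = 12974
q(y) = (132 + y)/(2*y) (q(y) = (132 + y)/((2*y)) = (132 + y)*(1/(2*y)) = (132 + y)/(2*y))
f = 804463/62 (f = 12974 + (1/2)*(132 + 93)/93 = 12974 + (1/2)*(1/93)*225 = 12974 + 75/62 = 804463/62 ≈ 12975.)
S = -804463/186 (S = -1/3*804463/62 = -804463/186 ≈ -4325.1)
1/(X(-293, 200) + S) = 1/((-3 - 293 + 200) - 804463/186) = 1/(-96 - 804463/186) = 1/(-822319/186) = -186/822319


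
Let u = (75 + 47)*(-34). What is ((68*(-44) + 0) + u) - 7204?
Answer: -14344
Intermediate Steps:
u = -4148 (u = 122*(-34) = -4148)
((68*(-44) + 0) + u) - 7204 = ((68*(-44) + 0) - 4148) - 7204 = ((-2992 + 0) - 4148) - 7204 = (-2992 - 4148) - 7204 = -7140 - 7204 = -14344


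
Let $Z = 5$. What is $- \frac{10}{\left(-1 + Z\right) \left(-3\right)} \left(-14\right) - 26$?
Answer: $- \frac{113}{3} \approx -37.667$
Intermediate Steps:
$- \frac{10}{\left(-1 + Z\right) \left(-3\right)} \left(-14\right) - 26 = - \frac{10}{\left(-1 + 5\right) \left(-3\right)} \left(-14\right) - 26 = - \frac{10}{4 \left(-3\right)} \left(-14\right) - 26 = - \frac{10}{-12} \left(-14\right) - 26 = \left(-10\right) \left(- \frac{1}{12}\right) \left(-14\right) - 26 = \frac{5}{6} \left(-14\right) - 26 = - \frac{35}{3} - 26 = - \frac{113}{3}$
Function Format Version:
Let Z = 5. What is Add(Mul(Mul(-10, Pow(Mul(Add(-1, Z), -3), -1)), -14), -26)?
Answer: Rational(-113, 3) ≈ -37.667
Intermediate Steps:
Add(Mul(Mul(-10, Pow(Mul(Add(-1, Z), -3), -1)), -14), -26) = Add(Mul(Mul(-10, Pow(Mul(Add(-1, 5), -3), -1)), -14), -26) = Add(Mul(Mul(-10, Pow(Mul(4, -3), -1)), -14), -26) = Add(Mul(Mul(-10, Pow(-12, -1)), -14), -26) = Add(Mul(Mul(-10, Rational(-1, 12)), -14), -26) = Add(Mul(Rational(5, 6), -14), -26) = Add(Rational(-35, 3), -26) = Rational(-113, 3)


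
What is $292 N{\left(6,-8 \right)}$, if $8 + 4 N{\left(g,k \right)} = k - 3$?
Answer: $-1387$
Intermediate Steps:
$N{\left(g,k \right)} = - \frac{11}{4} + \frac{k}{4}$ ($N{\left(g,k \right)} = -2 + \frac{k - 3}{4} = -2 + \frac{-3 + k}{4} = -2 + \left(- \frac{3}{4} + \frac{k}{4}\right) = - \frac{11}{4} + \frac{k}{4}$)
$292 N{\left(6,-8 \right)} = 292 \left(- \frac{11}{4} + \frac{1}{4} \left(-8\right)\right) = 292 \left(- \frac{11}{4} - 2\right) = 292 \left(- \frac{19}{4}\right) = -1387$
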